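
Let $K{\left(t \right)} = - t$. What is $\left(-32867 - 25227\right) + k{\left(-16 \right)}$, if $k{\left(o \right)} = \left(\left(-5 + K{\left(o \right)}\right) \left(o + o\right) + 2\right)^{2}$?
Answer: $64406$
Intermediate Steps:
$k{\left(o \right)} = \left(2 + 2 o \left(-5 - o\right)\right)^{2}$ ($k{\left(o \right)} = \left(\left(-5 - o\right) \left(o + o\right) + 2\right)^{2} = \left(\left(-5 - o\right) 2 o + 2\right)^{2} = \left(2 o \left(-5 - o\right) + 2\right)^{2} = \left(2 + 2 o \left(-5 - o\right)\right)^{2}$)
$\left(-32867 - 25227\right) + k{\left(-16 \right)} = \left(-32867 - 25227\right) + 4 \left(1 - \left(-16\right)^{2} - -80\right)^{2} = -58094 + 4 \left(1 - 256 + 80\right)^{2} = -58094 + 4 \left(-175\right)^{2} = -58094 + 4 \cdot 30625 = -58094 + 122500 = 64406$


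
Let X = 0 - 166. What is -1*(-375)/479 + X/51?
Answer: -60389/24429 ≈ -2.4720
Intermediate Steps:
X = -166
-1*(-375)/479 + X/51 = -1*(-375)/479 - 166/51 = 375*(1/479) - 166*1/51 = 375/479 - 166/51 = -60389/24429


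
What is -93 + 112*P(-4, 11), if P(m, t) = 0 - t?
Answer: -1325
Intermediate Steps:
P(m, t) = -t
-93 + 112*P(-4, 11) = -93 + 112*(-1*11) = -93 + 112*(-11) = -93 - 1232 = -1325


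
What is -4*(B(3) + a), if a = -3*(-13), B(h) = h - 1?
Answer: -164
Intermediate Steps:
B(h) = -1 + h
a = 39
-4*(B(3) + a) = -4*((-1 + 3) + 39) = -4*(2 + 39) = -4*41 = -164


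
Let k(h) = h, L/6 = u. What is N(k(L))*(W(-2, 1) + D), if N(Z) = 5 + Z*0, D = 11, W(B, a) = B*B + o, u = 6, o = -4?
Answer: 55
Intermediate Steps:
W(B, a) = -4 + B**2 (W(B, a) = B*B - 4 = B**2 - 4 = -4 + B**2)
L = 36 (L = 6*6 = 36)
N(Z) = 5 (N(Z) = 5 + 0 = 5)
N(k(L))*(W(-2, 1) + D) = 5*((-4 + (-2)**2) + 11) = 5*((-4 + 4) + 11) = 5*(0 + 11) = 5*11 = 55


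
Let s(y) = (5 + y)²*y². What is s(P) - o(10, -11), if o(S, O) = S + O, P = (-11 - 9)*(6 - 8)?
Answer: 3240001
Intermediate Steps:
P = 40 (P = -20*(-2) = 40)
s(y) = y²*(5 + y)²
o(S, O) = O + S
s(P) - o(10, -11) = 40²*(5 + 40)² - (-11 + 10) = 1600*45² - 1*(-1) = 1600*2025 + 1 = 3240000 + 1 = 3240001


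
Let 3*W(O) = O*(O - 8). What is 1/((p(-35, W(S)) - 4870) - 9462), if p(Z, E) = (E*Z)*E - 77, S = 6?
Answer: -1/14969 ≈ -6.6805e-5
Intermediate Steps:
W(O) = O*(-8 + O)/3 (W(O) = (O*(O - 8))/3 = (O*(-8 + O))/3 = O*(-8 + O)/3)
p(Z, E) = -77 + Z*E² (p(Z, E) = Z*E² - 77 = -77 + Z*E²)
1/((p(-35, W(S)) - 4870) - 9462) = 1/(((-77 - 35*4*(-8 + 6)²) - 4870) - 9462) = 1/(((-77 - 35*((⅓)*6*(-2))²) - 4870) - 9462) = 1/(((-77 - 35*(-4)²) - 4870) - 9462) = 1/(((-77 - 35*16) - 4870) - 9462) = 1/(((-77 - 560) - 4870) - 9462) = 1/((-637 - 4870) - 9462) = 1/(-5507 - 9462) = 1/(-14969) = -1/14969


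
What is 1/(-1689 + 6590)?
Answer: 1/4901 ≈ 0.00020404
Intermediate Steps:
1/(-1689 + 6590) = 1/4901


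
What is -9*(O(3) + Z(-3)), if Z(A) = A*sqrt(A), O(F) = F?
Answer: -27 + 27*I*sqrt(3) ≈ -27.0 + 46.765*I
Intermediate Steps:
Z(A) = A**(3/2)
-9*(O(3) + Z(-3)) = -9*(3 + (-3)**(3/2)) = -9*(3 - 3*I*sqrt(3)) = -27 + 27*I*sqrt(3)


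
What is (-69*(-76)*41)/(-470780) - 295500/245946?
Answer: -7999785991/4824435745 ≈ -1.6582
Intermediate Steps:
(-69*(-76)*41)/(-470780) - 295500/245946 = (5244*41)*(-1/470780) - 295500*1/245946 = 215004*(-1/470780) - 49250/40991 = -53751/117695 - 49250/40991 = -7999785991/4824435745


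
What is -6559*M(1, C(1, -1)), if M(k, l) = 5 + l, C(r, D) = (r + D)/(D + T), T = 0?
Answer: -32795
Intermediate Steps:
C(r, D) = (D + r)/D (C(r, D) = (r + D)/(D + 0) = (D + r)/D)
-6559*M(1, C(1, -1)) = -6559*(5 + (-1 + 1)/(-1)) = -6559*(5 - 1*0) = -6559*(5 + 0) = -6559*5 = -32795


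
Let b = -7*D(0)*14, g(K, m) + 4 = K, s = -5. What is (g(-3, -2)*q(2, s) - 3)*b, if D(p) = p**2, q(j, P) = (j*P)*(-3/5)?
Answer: 0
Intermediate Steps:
q(j, P) = -3*P*j/5 (q(j, P) = (P*j)*(-3*1/5) = (P*j)*(-3/5) = -3*P*j/5)
g(K, m) = -4 + K
b = 0 (b = -7*0**2*14 = -7*0*14 = 0*14 = 0)
(g(-3, -2)*q(2, s) - 3)*b = ((-4 - 3)*(-3/5*(-5)*2) - 3)*0 = (-7*6 - 3)*0 = (-42 - 3)*0 = -45*0 = 0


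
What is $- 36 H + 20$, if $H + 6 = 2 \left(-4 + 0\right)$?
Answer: $524$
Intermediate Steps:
$H = -14$ ($H = -6 + 2 \left(-4 + 0\right) = -6 + 2 \left(-4\right) = -6 - 8 = -14$)
$- 36 H + 20 = \left(-36\right) \left(-14\right) + 20 = 504 + 20 = 524$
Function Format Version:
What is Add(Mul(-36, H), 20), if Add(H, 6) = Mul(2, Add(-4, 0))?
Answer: 524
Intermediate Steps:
H = -14 (H = Add(-6, Mul(2, Add(-4, 0))) = Add(-6, Mul(2, -4)) = Add(-6, -8) = -14)
Add(Mul(-36, H), 20) = Add(Mul(-36, -14), 20) = Add(504, 20) = 524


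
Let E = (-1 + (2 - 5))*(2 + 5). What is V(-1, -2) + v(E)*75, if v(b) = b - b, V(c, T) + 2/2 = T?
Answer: -3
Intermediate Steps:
V(c, T) = -1 + T
E = -28 (E = (-1 - 3)*7 = -4*7 = -28)
v(b) = 0
V(-1, -2) + v(E)*75 = (-1 - 2) + 0*75 = -3 + 0 = -3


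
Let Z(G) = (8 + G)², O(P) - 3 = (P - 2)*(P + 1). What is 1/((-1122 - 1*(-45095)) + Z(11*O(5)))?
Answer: 1/101094 ≈ 9.8918e-6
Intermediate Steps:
O(P) = 3 + (1 + P)*(-2 + P) (O(P) = 3 + (P - 2)*(P + 1) = 3 + (-2 + P)*(1 + P) = 3 + (1 + P)*(-2 + P))
1/((-1122 - 1*(-45095)) + Z(11*O(5))) = 1/((-1122 - 1*(-45095)) + (8 + 11*(1 + 5² - 1*5))²) = 1/((-1122 + 45095) + (8 + 11*(1 + 25 - 5))²) = 1/(43973 + (8 + 11*21)²) = 1/(43973 + (8 + 231)²) = 1/(43973 + 239²) = 1/(43973 + 57121) = 1/101094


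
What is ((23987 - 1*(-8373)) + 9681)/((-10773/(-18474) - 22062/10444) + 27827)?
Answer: 337978908029/223696444289 ≈ 1.5109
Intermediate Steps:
((23987 - 1*(-8373)) + 9681)/((-10773/(-18474) - 22062/10444) + 27827) = ((23987 + 8373) + 9681)/((-10773*(-1/18474) - 22062*1/10444) + 27827) = (32360 + 9681)/((3591/6158 - 11031/5222) + 27827) = 42041/(-12294174/8039269 + 27827) = 42041/(223696444289/8039269) = 42041*(8039269/223696444289) = 337978908029/223696444289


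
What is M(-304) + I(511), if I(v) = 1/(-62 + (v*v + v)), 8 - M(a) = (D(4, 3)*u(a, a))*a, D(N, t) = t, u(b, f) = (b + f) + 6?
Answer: -143606115119/261570 ≈ -5.4902e+5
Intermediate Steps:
u(b, f) = 6 + b + f
M(a) = 8 - a*(18 + 6*a) (M(a) = 8 - 3*(6 + a + a)*a = 8 - 3*(6 + 2*a)*a = 8 - (18 + 6*a)*a = 8 - a*(18 + 6*a))
I(v) = 1/(-62 + v + v**2) (I(v) = 1/(-62 + (v**2 + v)) = 1/(-62 + (v + v**2)) = 1/(-62 + v + v**2))
M(-304) + I(511) = (8 - 6*(-304)*(3 - 304)) + 1/(-62 + 511 + 511**2) = (8 - 6*(-304)*(-301)) + 1/(-62 + 511 + 261121) = (8 - 549024) + 1/261570 = -549016 + 1/261570 = -143606115119/261570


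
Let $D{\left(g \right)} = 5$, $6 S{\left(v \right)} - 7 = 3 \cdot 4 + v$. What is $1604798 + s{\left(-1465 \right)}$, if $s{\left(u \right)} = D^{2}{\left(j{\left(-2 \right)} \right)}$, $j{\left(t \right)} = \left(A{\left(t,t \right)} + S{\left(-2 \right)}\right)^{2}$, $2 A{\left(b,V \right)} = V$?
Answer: $1604823$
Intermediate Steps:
$A{\left(b,V \right)} = \frac{V}{2}$
$S{\left(v \right)} = \frac{19}{6} + \frac{v}{6}$ ($S{\left(v \right)} = \frac{7}{6} + \frac{3 \cdot 4 + v}{6} = \frac{7}{6} + \frac{12 + v}{6} = \frac{7}{6} + \left(2 + \frac{v}{6}\right) = \frac{19}{6} + \frac{v}{6}$)
$j{\left(t \right)} = \left(\frac{17}{6} + \frac{t}{2}\right)^{2}$ ($j{\left(t \right)} = \left(\frac{t}{2} + \left(\frac{19}{6} + \frac{1}{6} \left(-2\right)\right)\right)^{2} = \left(\frac{t}{2} + \left(\frac{19}{6} - \frac{1}{3}\right)\right)^{2} = \left(\frac{t}{2} + \frac{17}{6}\right)^{2} = \left(\frac{17}{6} + \frac{t}{2}\right)^{2}$)
$s{\left(u \right)} = 25$ ($s{\left(u \right)} = 5^{2} = 25$)
$1604798 + s{\left(-1465 \right)} = 1604798 + 25 = 1604823$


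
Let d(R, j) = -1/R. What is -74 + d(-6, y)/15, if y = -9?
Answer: -6659/90 ≈ -73.989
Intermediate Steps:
-74 + d(-6, y)/15 = -74 - 1/(-6)/15 = -74 - 1*(-⅙)*(1/15) = -74 + (⅙)*(1/15) = -74 + 1/90 = -6659/90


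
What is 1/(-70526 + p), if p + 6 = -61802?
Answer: -1/132334 ≈ -7.5566e-6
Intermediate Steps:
p = -61808 (p = -6 - 61802 = -61808)
1/(-70526 + p) = 1/(-70526 - 61808) = 1/(-132334) = -1/132334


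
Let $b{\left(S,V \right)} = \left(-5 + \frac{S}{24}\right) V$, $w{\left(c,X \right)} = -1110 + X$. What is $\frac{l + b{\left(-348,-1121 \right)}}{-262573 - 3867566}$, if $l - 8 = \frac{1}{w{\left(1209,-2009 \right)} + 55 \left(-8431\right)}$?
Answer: $- \frac{10208273819}{1928048008536} \approx -0.0052946$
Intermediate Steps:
$b{\left(S,V \right)} = V \left(-5 + \frac{S}{24}\right)$ ($b{\left(S,V \right)} = \left(-5 + S \frac{1}{24}\right) V = \left(-5 + \frac{S}{24}\right) V = V \left(-5 + \frac{S}{24}\right)$)
$l = \frac{3734591}{466824}$ ($l = 8 + \frac{1}{\left(-1110 - 2009\right) + 55 \left(-8431\right)} = 8 + \frac{1}{-3119 - 463705} = 8 + \frac{1}{-466824} = 8 - \frac{1}{466824} = \frac{3734591}{466824} \approx 8.0$)
$\frac{l + b{\left(-348,-1121 \right)}}{-262573 - 3867566} = \frac{\frac{3734591}{466824} + \frac{1}{24} \left(-1121\right) \left(-120 - 348\right)}{-262573 - 3867566} = \frac{\frac{3734591}{466824} + \frac{1}{24} \left(-1121\right) \left(-468\right)}{-4130139} = \left(\frac{3734591}{466824} + \frac{43719}{2}\right) \left(- \frac{1}{4130139}\right) = \frac{10208273819}{466824} \left(- \frac{1}{4130139}\right) = - \frac{10208273819}{1928048008536}$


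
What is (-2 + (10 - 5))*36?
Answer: 108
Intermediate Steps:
(-2 + (10 - 5))*36 = (-2 + 5)*36 = 3*36 = 108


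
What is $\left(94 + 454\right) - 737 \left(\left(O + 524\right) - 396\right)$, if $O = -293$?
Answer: $122153$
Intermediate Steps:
$\left(94 + 454\right) - 737 \left(\left(O + 524\right) - 396\right) = \left(94 + 454\right) - 737 \left(\left(-293 + 524\right) - 396\right) = 548 - 737 \left(231 - 396\right) = 548 - -121605 = 548 + 121605 = 122153$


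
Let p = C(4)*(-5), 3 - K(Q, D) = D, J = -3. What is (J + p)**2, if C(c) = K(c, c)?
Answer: 4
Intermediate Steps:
K(Q, D) = 3 - D
C(c) = 3 - c
p = 5 (p = (3 - 1*4)*(-5) = (3 - 4)*(-5) = -1*(-5) = 5)
(J + p)**2 = (-3 + 5)**2 = 2**2 = 4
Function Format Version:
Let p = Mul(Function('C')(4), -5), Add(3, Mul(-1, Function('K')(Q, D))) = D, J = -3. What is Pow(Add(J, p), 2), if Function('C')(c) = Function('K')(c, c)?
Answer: 4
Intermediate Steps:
Function('K')(Q, D) = Add(3, Mul(-1, D))
Function('C')(c) = Add(3, Mul(-1, c))
p = 5 (p = Mul(Add(3, Mul(-1, 4)), -5) = Mul(Add(3, -4), -5) = Mul(-1, -5) = 5)
Pow(Add(J, p), 2) = Pow(Add(-3, 5), 2) = Pow(2, 2) = 4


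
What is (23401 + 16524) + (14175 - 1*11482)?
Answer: 42618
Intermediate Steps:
(23401 + 16524) + (14175 - 1*11482) = 39925 + (14175 - 11482) = 39925 + 2693 = 42618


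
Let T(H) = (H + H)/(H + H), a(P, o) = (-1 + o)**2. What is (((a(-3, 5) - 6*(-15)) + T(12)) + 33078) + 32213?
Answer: 65398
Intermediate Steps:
T(H) = 1 (T(H) = (2*H)/((2*H)) = (2*H)*(1/(2*H)) = 1)
(((a(-3, 5) - 6*(-15)) + T(12)) + 33078) + 32213 = ((((-1 + 5)**2 - 6*(-15)) + 1) + 33078) + 32213 = (((4**2 + 90) + 1) + 33078) + 32213 = (((16 + 90) + 1) + 33078) + 32213 = ((106 + 1) + 33078) + 32213 = (107 + 33078) + 32213 = 33185 + 32213 = 65398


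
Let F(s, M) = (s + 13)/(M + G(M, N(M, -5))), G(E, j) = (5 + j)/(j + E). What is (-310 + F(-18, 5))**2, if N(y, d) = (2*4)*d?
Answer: 3478225/36 ≈ 96617.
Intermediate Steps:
N(y, d) = 8*d
G(E, j) = (5 + j)/(E + j)
F(s, M) = (13 + s)/(M - 35/(-40 + M)) (F(s, M) = (s + 13)/(M + (5 + 8*(-5))/(M + 8*(-5))) = (13 + s)/(M + (5 - 40)/(M - 40)) = (13 + s)/(M - 35/(-40 + M)))
(-310 + F(-18, 5))**2 = (-310 + (-40 + 5)*(13 - 18)/(-35 + 5*(-40 + 5)))**2 = (-310 - 35*(-5)/(-35 + 5*(-35)))**2 = (-310 - 35*(-5)/(-35 - 175))**2 = (-310 - 35*(-5)/(-210))**2 = (-310 - 1/210*(-35)*(-5))**2 = (-310 - 5/6)**2 = (-1865/6)**2 = 3478225/36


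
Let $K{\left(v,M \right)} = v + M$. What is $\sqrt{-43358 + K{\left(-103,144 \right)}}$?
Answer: $3 i \sqrt{4813} \approx 208.13 i$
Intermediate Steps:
$K{\left(v,M \right)} = M + v$
$\sqrt{-43358 + K{\left(-103,144 \right)}} = \sqrt{-43358 + \left(144 - 103\right)} = \sqrt{-43358 + 41} = \sqrt{-43317} = 3 i \sqrt{4813}$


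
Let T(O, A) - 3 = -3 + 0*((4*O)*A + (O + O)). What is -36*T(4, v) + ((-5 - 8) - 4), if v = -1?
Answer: -17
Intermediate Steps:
T(O, A) = 0 (T(O, A) = 3 + (-3 + 0*((4*O)*A + (O + O))) = 3 + (-3 + 0*(4*A*O + 2*O)) = 3 + (-3 + 0*(2*O + 4*A*O)) = 3 + (-3 + 0) = 3 - 3 = 0)
-36*T(4, v) + ((-5 - 8) - 4) = -36*0 + ((-5 - 8) - 4) = 0 + (-13 - 4) = 0 - 17 = -17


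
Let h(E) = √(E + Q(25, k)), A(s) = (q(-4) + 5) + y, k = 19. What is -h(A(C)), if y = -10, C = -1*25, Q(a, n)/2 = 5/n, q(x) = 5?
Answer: -√190/19 ≈ -0.72548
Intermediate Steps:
Q(a, n) = 10/n (Q(a, n) = 2*(5/n) = 10/n)
C = -25
A(s) = 0 (A(s) = (5 + 5) - 10 = 10 - 10 = 0)
h(E) = √(10/19 + E) (h(E) = √(E + 10/19) = √(10/19 + E))
-h(A(C)) = -√(190 + 361*0)/19 = -√(190 + 0)/19 = -√190/19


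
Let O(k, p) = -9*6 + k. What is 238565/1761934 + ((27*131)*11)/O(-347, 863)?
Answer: -68455901573/706535534 ≈ -96.890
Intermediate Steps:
O(k, p) = -54 + k
238565/1761934 + ((27*131)*11)/O(-347, 863) = 238565/1761934 + ((27*131)*11)/(-54 - 347) = 238565*(1/1761934) + (3537*11)/(-401) = 238565/1761934 + 38907*(-1/401) = 238565/1761934 - 38907/401 = -68455901573/706535534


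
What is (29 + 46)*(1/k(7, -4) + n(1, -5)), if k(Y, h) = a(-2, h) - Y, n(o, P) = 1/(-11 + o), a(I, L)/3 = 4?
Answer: 15/2 ≈ 7.5000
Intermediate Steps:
a(I, L) = 12 (a(I, L) = 3*4 = 12)
k(Y, h) = 12 - Y
(29 + 46)*(1/k(7, -4) + n(1, -5)) = (29 + 46)*(1/(12 - 1*7) + 1/(-11 + 1)) = 75*(1/(12 - 7) + 1/(-10)) = 75*(1/5 - ⅒) = 75*(⅕ - ⅒) = 75*(⅒) = 15/2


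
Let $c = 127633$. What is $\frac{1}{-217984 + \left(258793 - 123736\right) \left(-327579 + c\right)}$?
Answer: $- \frac{1}{27004324906} \approx -3.7031 \cdot 10^{-11}$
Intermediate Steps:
$\frac{1}{-217984 + \left(258793 - 123736\right) \left(-327579 + c\right)} = \frac{1}{-217984 + \left(258793 - 123736\right) \left(-327579 + 127633\right)} = \frac{1}{-217984 + 135057 \left(-199946\right)} = \frac{1}{-217984 - 27004106922} = \frac{1}{-27004324906} = - \frac{1}{27004324906}$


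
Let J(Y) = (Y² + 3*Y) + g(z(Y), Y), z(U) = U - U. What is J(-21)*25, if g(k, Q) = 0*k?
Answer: 9450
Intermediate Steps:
z(U) = 0
g(k, Q) = 0
J(Y) = Y² + 3*Y (J(Y) = (Y² + 3*Y) + 0 = Y² + 3*Y)
J(-21)*25 = -21*(3 - 21)*25 = -21*(-18)*25 = 378*25 = 9450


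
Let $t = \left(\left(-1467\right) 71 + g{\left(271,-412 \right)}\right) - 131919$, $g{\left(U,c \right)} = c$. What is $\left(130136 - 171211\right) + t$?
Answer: $-277563$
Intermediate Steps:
$t = -236488$ ($t = \left(\left(-1467\right) 71 - 412\right) - 131919 = \left(-104157 - 412\right) - 131919 = -104569 - 131919 = -236488$)
$\left(130136 - 171211\right) + t = \left(130136 - 171211\right) - 236488 = -41075 - 236488 = -277563$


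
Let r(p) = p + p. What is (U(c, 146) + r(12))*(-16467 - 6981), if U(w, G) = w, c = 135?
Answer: -3728232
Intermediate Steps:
r(p) = 2*p
(U(c, 146) + r(12))*(-16467 - 6981) = (135 + 2*12)*(-16467 - 6981) = (135 + 24)*(-23448) = 159*(-23448) = -3728232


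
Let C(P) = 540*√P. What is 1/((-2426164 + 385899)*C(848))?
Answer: -√53/233569537200 ≈ -3.1169e-11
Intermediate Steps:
1/((-2426164 + 385899)*C(848)) = 1/((-2426164 + 385899)*((540*√848))) = 1/((-2040265)*((540*(4*√53)))) = -√53/114480/2040265 = -√53/233569537200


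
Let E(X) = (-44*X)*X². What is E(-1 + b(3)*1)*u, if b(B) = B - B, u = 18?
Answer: 792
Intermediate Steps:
b(B) = 0
E(X) = -44*X³
E(-1 + b(3)*1)*u = -44*(-1 + 0*1)³*18 = -44*(-1 + 0)³*18 = -44*(-1)³*18 = -44*(-1)*18 = 44*18 = 792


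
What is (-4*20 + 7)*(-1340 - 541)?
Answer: 137313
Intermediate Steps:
(-4*20 + 7)*(-1340 - 541) = (-80 + 7)*(-1881) = -73*(-1881) = 137313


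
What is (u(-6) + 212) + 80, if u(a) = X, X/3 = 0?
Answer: 292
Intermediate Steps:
X = 0 (X = 3*0 = 0)
u(a) = 0
(u(-6) + 212) + 80 = (0 + 212) + 80 = 212 + 80 = 292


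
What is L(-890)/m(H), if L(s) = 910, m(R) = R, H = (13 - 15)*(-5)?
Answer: 91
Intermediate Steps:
H = 10 (H = -2*(-5) = 10)
L(-890)/m(H) = 910/10 = 910*(⅒) = 91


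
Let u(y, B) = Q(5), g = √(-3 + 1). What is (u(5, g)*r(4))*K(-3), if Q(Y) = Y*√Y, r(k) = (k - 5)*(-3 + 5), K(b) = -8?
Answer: 80*√5 ≈ 178.89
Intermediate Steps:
r(k) = -10 + 2*k (r(k) = (-5 + k)*2 = -10 + 2*k)
g = I*√2 (g = √(-2) = I*√2 ≈ 1.4142*I)
Q(Y) = Y^(3/2)
u(y, B) = 5*√5 (u(y, B) = 5^(3/2) = 5*√5)
(u(5, g)*r(4))*K(-3) = ((5*√5)*(-10 + 2*4))*(-8) = ((5*√5)*(-10 + 8))*(-8) = ((5*√5)*(-2))*(-8) = -10*√5*(-8) = 80*√5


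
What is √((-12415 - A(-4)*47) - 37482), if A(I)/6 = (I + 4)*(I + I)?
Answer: I*√49897 ≈ 223.38*I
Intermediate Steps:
A(I) = 12*I*(4 + I) (A(I) = 6*((I + 4)*(I + I)) = 6*((4 + I)*(2*I)) = 6*(2*I*(4 + I)) = 12*I*(4 + I))
√((-12415 - A(-4)*47) - 37482) = √((-12415 - 12*(-4)*(4 - 4)*47) - 37482) = √((-12415 - 12*(-4)*0*47) - 37482) = √((-12415 - 0*47) - 37482) = √((-12415 - 1*0) - 37482) = √((-12415 + 0) - 37482) = √(-12415 - 37482) = √(-49897) = I*√49897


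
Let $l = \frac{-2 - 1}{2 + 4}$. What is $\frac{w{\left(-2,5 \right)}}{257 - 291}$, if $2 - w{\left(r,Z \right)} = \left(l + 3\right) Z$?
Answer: $\frac{21}{68} \approx 0.30882$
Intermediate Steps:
$l = - \frac{1}{2}$ ($l = - \frac{3}{6} = \left(-3\right) \frac{1}{6} = - \frac{1}{2} \approx -0.5$)
$w{\left(r,Z \right)} = 2 - \frac{5 Z}{2}$ ($w{\left(r,Z \right)} = 2 - \left(- \frac{1}{2} + 3\right) Z = 2 - \frac{5 Z}{2}$)
$\frac{w{\left(-2,5 \right)}}{257 - 291} = \frac{2 - \frac{25}{2}}{257 - 291} = \frac{2 - \frac{25}{2}}{-34} = \left(- \frac{21}{2}\right) \left(- \frac{1}{34}\right) = \frac{21}{68}$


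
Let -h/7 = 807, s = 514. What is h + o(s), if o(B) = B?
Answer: -5135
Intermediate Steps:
h = -5649 (h = -7*807 = -5649)
h + o(s) = -5649 + 514 = -5135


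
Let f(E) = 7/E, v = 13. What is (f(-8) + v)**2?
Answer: 9409/64 ≈ 147.02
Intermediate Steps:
(f(-8) + v)**2 = (7/(-8) + 13)**2 = (7*(-1/8) + 13)**2 = (-7/8 + 13)**2 = (97/8)**2 = 9409/64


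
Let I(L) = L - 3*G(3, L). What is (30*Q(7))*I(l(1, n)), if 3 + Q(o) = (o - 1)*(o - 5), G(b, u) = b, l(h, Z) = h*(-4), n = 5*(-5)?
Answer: -3510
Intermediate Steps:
n = -25
l(h, Z) = -4*h
I(L) = -9 + L (I(L) = L - 3*3 = L - 9 = -9 + L)
Q(o) = -3 + (-1 + o)*(-5 + o) (Q(o) = -3 + (o - 1)*(o - 5) = -3 + (-1 + o)*(-5 + o))
(30*Q(7))*I(l(1, n)) = (30*(2 + 7**2 - 6*7))*(-9 - 4*1) = (30*(2 + 49 - 42))*(-9 - 4) = (30*9)*(-13) = 270*(-13) = -3510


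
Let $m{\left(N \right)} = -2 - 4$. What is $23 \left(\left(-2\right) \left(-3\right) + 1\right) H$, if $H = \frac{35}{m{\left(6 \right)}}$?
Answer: $- \frac{5635}{6} \approx -939.17$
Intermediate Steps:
$m{\left(N \right)} = -6$ ($m{\left(N \right)} = -2 - 4 = -6$)
$H = - \frac{35}{6}$ ($H = \frac{35}{-6} = 35 \left(- \frac{1}{6}\right) = - \frac{35}{6} \approx -5.8333$)
$23 \left(\left(-2\right) \left(-3\right) + 1\right) H = 23 \left(\left(-2\right) \left(-3\right) + 1\right) \left(- \frac{35}{6}\right) = 23 \left(6 + 1\right) \left(- \frac{35}{6}\right) = 23 \cdot 7 \left(- \frac{35}{6}\right) = 161 \left(- \frac{35}{6}\right) = - \frac{5635}{6}$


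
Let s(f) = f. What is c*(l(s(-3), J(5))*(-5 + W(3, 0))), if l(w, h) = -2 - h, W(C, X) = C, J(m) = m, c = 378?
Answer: 5292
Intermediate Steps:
c*(l(s(-3), J(5))*(-5 + W(3, 0))) = 378*((-2 - 1*5)*(-5 + 3)) = 378*((-2 - 5)*(-2)) = 378*(-7*(-2)) = 378*14 = 5292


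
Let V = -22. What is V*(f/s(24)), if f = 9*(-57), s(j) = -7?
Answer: -11286/7 ≈ -1612.3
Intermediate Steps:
f = -513
V*(f/s(24)) = -(-11286)/(-7) = -(-11286)*(-1)/7 = -22*513/7 = -11286/7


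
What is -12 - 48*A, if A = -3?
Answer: 132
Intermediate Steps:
-12 - 48*A = -12 - 48*(-3) = -12 + 144 = 132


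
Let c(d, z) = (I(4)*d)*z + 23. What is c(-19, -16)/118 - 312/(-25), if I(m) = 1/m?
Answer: 39291/2950 ≈ 13.319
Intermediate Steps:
c(d, z) = 23 + d*z/4 (c(d, z) = (d/4)*z + 23 = d*z/4 + 23 = 23 + d*z/4)
c(-19, -16)/118 - 312/(-25) = (23 + (1/4)*(-19)*(-16))/118 - 312/(-25) = (23 + 76)*(1/118) - 312*(-1/25) = 99*(1/118) + 312/25 = 99/118 + 312/25 = 39291/2950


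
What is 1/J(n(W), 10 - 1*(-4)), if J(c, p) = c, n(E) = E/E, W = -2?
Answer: 1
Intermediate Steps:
n(E) = 1
1/J(n(W), 10 - 1*(-4)) = 1/1 = 1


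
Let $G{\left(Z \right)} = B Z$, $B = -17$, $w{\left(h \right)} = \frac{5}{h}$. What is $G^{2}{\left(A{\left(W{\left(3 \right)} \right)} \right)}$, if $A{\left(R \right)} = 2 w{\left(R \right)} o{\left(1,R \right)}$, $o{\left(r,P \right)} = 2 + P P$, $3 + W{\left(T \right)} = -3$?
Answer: $\frac{10432900}{9} \approx 1.1592 \cdot 10^{6}$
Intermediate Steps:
$W{\left(T \right)} = -6$ ($W{\left(T \right)} = -3 - 3 = -6$)
$o{\left(r,P \right)} = 2 + P^{2}$
$A{\left(R \right)} = \frac{10 \left(2 + R^{2}\right)}{R}$ ($A{\left(R \right)} = 2 \frac{5}{R} \left(2 + R^{2}\right) = \frac{10}{R} \left(2 + R^{2}\right) = \frac{10 \left(2 + R^{2}\right)}{R}$)
$G{\left(Z \right)} = - 17 Z$
$G^{2}{\left(A{\left(W{\left(3 \right)} \right)} \right)} = \left(- 17 \left(10 \left(-6\right) + \frac{20}{-6}\right)\right)^{2} = \left(- 17 \left(-60 + 20 \left(- \frac{1}{6}\right)\right)\right)^{2} = \left(- 17 \left(-60 - \frac{10}{3}\right)\right)^{2} = \left(\left(-17\right) \left(- \frac{190}{3}\right)\right)^{2} = \left(\frac{3230}{3}\right)^{2} = \frac{10432900}{9}$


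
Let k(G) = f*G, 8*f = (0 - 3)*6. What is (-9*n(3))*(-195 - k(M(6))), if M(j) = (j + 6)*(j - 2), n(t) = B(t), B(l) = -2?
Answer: -1566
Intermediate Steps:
n(t) = -2
M(j) = (-2 + j)*(6 + j) (M(j) = (6 + j)*(-2 + j) = (-2 + j)*(6 + j))
f = -9/4 (f = ((0 - 3)*6)/8 = (-3*6)/8 = (1/8)*(-18) = -9/4 ≈ -2.2500)
k(G) = -9*G/4
(-9*n(3))*(-195 - k(M(6))) = (-9*(-2))*(-195 - (-9)*(-12 + 6**2 + 4*6)/4) = 18*(-195 - (-9)*(-12 + 36 + 24)/4) = 18*(-195 - (-9)*48/4) = 18*(-195 - 1*(-108)) = 18*(-195 + 108) = 18*(-87) = -1566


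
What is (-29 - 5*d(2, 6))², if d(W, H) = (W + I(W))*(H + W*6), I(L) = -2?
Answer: 841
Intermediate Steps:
d(W, H) = (-2 + W)*(H + 6*W) (d(W, H) = (W - 2)*(H + W*6) = (-2 + W)*(H + 6*W))
(-29 - 5*d(2, 6))² = (-29 - 5*(-12*2 - 2*6 + 6*2² + 6*2))² = (-29 - 5*(-24 - 12 + 6*4 + 12))² = (-29 - 5*(-24 - 12 + 24 + 12))² = (-29 - 5*0)² = (-29 + 0)² = (-29)² = 841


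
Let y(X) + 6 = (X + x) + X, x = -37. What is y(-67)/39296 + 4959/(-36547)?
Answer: -201337683/1436150912 ≈ -0.14019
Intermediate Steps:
y(X) = -43 + 2*X (y(X) = -6 + ((X - 37) + X) = -6 + ((-37 + X) + X) = -6 + (-37 + 2*X) = -43 + 2*X)
y(-67)/39296 + 4959/(-36547) = (-43 + 2*(-67))/39296 + 4959/(-36547) = (-43 - 134)*(1/39296) + 4959*(-1/36547) = -177*1/39296 - 4959/36547 = -177/39296 - 4959/36547 = -201337683/1436150912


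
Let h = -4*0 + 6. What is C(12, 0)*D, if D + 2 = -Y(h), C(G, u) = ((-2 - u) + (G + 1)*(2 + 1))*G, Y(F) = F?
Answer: -3552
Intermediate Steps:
h = 6 (h = 0 + 6 = 6)
C(G, u) = G*(1 - u + 3*G) (C(G, u) = ((-2 - u) + (1 + G)*3)*G = ((-2 - u) + (3 + 3*G))*G = (1 - u + 3*G)*G = G*(1 - u + 3*G))
D = -8 (D = -2 - 1*6 = -2 - 6 = -8)
C(12, 0)*D = (12*(1 - 1*0 + 3*12))*(-8) = (12*(1 + 0 + 36))*(-8) = (12*37)*(-8) = 444*(-8) = -3552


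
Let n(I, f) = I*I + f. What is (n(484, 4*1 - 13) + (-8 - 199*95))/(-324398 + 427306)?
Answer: 107667/51454 ≈ 2.0925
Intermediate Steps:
n(I, f) = f + I² (n(I, f) = I² + f = f + I²)
(n(484, 4*1 - 13) + (-8 - 199*95))/(-324398 + 427306) = (((4*1 - 13) + 484²) + (-8 - 199*95))/(-324398 + 427306) = (((4 - 13) + 234256) + (-8 - 18905))/102908 = ((-9 + 234256) - 18913)*(1/102908) = (234247 - 18913)*(1/102908) = 215334*(1/102908) = 107667/51454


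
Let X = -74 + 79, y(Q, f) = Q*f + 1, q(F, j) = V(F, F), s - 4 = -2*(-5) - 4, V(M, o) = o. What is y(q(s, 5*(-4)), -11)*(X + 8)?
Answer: -1417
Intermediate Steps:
s = 10 (s = 4 + (-2*(-5) - 4) = 4 + (10 - 4) = 4 + 6 = 10)
q(F, j) = F
y(Q, f) = 1 + Q*f
X = 5
y(q(s, 5*(-4)), -11)*(X + 8) = (1 + 10*(-11))*(5 + 8) = (1 - 110)*13 = -109*13 = -1417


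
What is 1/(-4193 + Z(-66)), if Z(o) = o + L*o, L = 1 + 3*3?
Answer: -1/4919 ≈ -0.00020329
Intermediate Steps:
L = 10 (L = 1 + 9 = 10)
Z(o) = 11*o (Z(o) = o + 10*o = 11*o)
1/(-4193 + Z(-66)) = 1/(-4193 + 11*(-66)) = 1/(-4193 - 726) = 1/(-4919) = -1/4919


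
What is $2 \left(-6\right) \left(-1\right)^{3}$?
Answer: $12$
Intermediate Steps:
$2 \left(-6\right) \left(-1\right)^{3} = \left(-12\right) \left(-1\right) = 12$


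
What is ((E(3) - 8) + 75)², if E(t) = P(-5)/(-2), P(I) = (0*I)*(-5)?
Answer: 4489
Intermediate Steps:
P(I) = 0 (P(I) = 0*(-5) = 0)
E(t) = 0 (E(t) = 0/(-2) = 0*(-½) = 0)
((E(3) - 8) + 75)² = ((0 - 8) + 75)² = (-8 + 75)² = 67² = 4489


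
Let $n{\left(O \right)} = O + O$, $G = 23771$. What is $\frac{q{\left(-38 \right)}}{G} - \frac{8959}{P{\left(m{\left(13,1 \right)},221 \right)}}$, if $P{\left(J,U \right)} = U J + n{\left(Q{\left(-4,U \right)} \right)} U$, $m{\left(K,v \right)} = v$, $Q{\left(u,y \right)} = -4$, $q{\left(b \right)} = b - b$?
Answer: $\frac{527}{91} \approx 5.7912$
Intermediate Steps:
$q{\left(b \right)} = 0$
$n{\left(O \right)} = 2 O$
$P{\left(J,U \right)} = - 8 U + J U$ ($P{\left(J,U \right)} = U J + 2 \left(-4\right) U = J U - 8 U = - 8 U + J U$)
$\frac{q{\left(-38 \right)}}{G} - \frac{8959}{P{\left(m{\left(13,1 \right)},221 \right)}} = \frac{0}{23771} - \frac{8959}{221 \left(-8 + 1\right)} = 0 \cdot \frac{1}{23771} - \frac{8959}{221 \left(-7\right)} = 0 - \frac{8959}{-1547} = 0 - - \frac{527}{91} = 0 + \frac{527}{91} = \frac{527}{91}$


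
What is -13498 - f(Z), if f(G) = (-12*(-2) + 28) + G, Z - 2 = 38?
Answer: -13590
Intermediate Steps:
Z = 40 (Z = 2 + 38 = 40)
f(G) = 52 + G (f(G) = (24 + 28) + G = 52 + G)
-13498 - f(Z) = -13498 - (52 + 40) = -13498 - 1*92 = -13498 - 92 = -13590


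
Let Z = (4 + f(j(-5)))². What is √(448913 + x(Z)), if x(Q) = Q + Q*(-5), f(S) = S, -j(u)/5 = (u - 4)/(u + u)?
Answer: 4*√28057 ≈ 670.01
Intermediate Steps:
j(u) = -5*(-4 + u)/(2*u) (j(u) = -5*(u - 4)/(u + u) = -5*(-4 + u)/(2*u))
Z = ¼ (Z = (4 + (-5/2 + 10/(-5)))² = (4 + (-5/2 + 10*(-⅕)))² = (4 + (-5/2 - 2))² = (4 - 9/2)² = (-½)² = ¼ ≈ 0.25000)
x(Q) = -4*Q (x(Q) = Q - 5*Q = -4*Q)
√(448913 + x(Z)) = √(448913 - 4*¼) = √(448913 - 1) = √448912 = 4*√28057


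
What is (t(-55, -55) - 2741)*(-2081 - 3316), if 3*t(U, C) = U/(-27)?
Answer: 399316834/27 ≈ 1.4790e+7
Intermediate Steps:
t(U, C) = -U/81 (t(U, C) = (U/(-27))/3 = (U*(-1/27))/3 = (-U/27)/3 = -U/81)
(t(-55, -55) - 2741)*(-2081 - 3316) = (-1/81*(-55) - 2741)*(-2081 - 3316) = (55/81 - 2741)*(-5397) = -221966/81*(-5397) = 399316834/27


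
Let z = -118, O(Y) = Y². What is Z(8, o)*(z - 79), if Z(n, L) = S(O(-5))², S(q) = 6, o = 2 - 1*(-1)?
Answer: -7092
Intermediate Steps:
o = 3 (o = 2 + 1 = 3)
Z(n, L) = 36 (Z(n, L) = 6² = 36)
Z(8, o)*(z - 79) = 36*(-118 - 79) = 36*(-197) = -7092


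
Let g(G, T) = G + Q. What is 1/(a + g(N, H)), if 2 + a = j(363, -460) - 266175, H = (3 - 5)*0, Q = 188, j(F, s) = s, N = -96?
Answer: -1/266545 ≈ -3.7517e-6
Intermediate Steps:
H = 0 (H = -2*0 = 0)
a = -266637 (a = -2 + (-460 - 266175) = -2 - 266635 = -266637)
g(G, T) = 188 + G (g(G, T) = G + 188 = 188 + G)
1/(a + g(N, H)) = 1/(-266637 + (188 - 96)) = 1/(-266637 + 92) = 1/(-266545) = -1/266545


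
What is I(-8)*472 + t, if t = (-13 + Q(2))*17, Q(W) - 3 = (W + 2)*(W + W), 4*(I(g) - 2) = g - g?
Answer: 1046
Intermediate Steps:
I(g) = 2 (I(g) = 2 + (g - g)/4 = 2 + (1/4)*0 = 2 + 0 = 2)
Q(W) = 3 + 2*W*(2 + W) (Q(W) = 3 + (W + 2)*(W + W) = 3 + (2 + W)*(2*W) = 3 + 2*W*(2 + W))
t = 102 (t = (-13 + (3 + 2*2**2 + 4*2))*17 = (-13 + (3 + 2*4 + 8))*17 = (-13 + (3 + 8 + 8))*17 = (-13 + 19)*17 = 6*17 = 102)
I(-8)*472 + t = 2*472 + 102 = 944 + 102 = 1046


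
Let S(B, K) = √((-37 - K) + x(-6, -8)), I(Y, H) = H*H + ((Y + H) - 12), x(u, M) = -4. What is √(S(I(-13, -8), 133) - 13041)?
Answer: √(-13041 + I*√174) ≈ 0.0578 + 114.2*I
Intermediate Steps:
I(Y, H) = -12 + H + Y + H² (I(Y, H) = H² + ((H + Y) - 12) = H² + (-12 + H + Y) = -12 + H + Y + H²)
S(B, K) = √(-41 - K) (S(B, K) = √((-37 - K) - 4) = √(-41 - K))
√(S(I(-13, -8), 133) - 13041) = √(√(-41 - 1*133) - 13041) = √(√(-41 - 133) - 13041) = √(√(-174) - 13041) = √(I*√174 - 13041) = √(-13041 + I*√174)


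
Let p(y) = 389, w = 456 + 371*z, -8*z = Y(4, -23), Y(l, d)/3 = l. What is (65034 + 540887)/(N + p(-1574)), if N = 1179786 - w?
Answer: 1211842/2360551 ≈ 0.51337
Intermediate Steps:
Y(l, d) = 3*l
z = -3/2 (z = -3*4/8 = -1/8*12 = -3/2 ≈ -1.5000)
w = -201/2 (w = 456 + 371*(-3/2) = 456 - 1113/2 = -201/2 ≈ -100.50)
N = 2359773/2 (N = 1179786 - 1*(-201/2) = 1179786 + 201/2 = 2359773/2 ≈ 1.1799e+6)
(65034 + 540887)/(N + p(-1574)) = (65034 + 540887)/(2359773/2 + 389) = 605921/(2360551/2) = 605921*(2/2360551) = 1211842/2360551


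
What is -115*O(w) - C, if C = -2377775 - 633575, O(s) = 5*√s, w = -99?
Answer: 3011350 - 1725*I*√11 ≈ 3.0114e+6 - 5721.2*I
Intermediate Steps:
C = -3011350
-115*O(w) - C = -575*√(-99) - 1*(-3011350) = -575*3*I*√11 + 3011350 = -1725*I*√11 + 3011350 = 3011350 - 1725*I*√11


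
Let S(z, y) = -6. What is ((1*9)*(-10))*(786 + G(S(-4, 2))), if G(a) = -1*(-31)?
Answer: -73530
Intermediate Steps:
G(a) = 31
((1*9)*(-10))*(786 + G(S(-4, 2))) = ((1*9)*(-10))*(786 + 31) = (9*(-10))*817 = -90*817 = -73530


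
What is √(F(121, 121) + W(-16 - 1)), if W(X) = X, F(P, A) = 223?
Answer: √206 ≈ 14.353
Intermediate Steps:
√(F(121, 121) + W(-16 - 1)) = √(223 + (-16 - 1)) = √(223 - 17) = √206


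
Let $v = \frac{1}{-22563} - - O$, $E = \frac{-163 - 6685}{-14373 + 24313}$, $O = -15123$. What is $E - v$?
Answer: $\frac{847893693394}{56069055} \approx 15122.0$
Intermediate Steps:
$E = - \frac{1712}{2485}$ ($E = - \frac{6848}{9940} = \left(-6848\right) \frac{1}{9940} = - \frac{1712}{2485} \approx -0.68893$)
$v = - \frac{341220250}{22563}$ ($v = \frac{1}{-22563} - \left(-1\right) \left(-15123\right) = - \frac{1}{22563} - 15123 = - \frac{341220250}{22563} \approx -15123.0$)
$E - v = - \frac{1712}{2485} - - \frac{341220250}{22563} = - \frac{1712}{2485} + \frac{341220250}{22563} = \frac{847893693394}{56069055}$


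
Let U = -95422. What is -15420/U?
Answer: 7710/47711 ≈ 0.16160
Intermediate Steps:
-15420/U = -15420/(-95422) = -15420*(-1/95422) = 7710/47711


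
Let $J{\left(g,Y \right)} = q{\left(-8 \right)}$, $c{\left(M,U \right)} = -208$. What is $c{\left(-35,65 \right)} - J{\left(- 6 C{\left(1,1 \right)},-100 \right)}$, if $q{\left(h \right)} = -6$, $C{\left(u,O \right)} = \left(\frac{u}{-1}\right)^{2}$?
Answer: $-202$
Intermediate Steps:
$C{\left(u,O \right)} = u^{2}$ ($C{\left(u,O \right)} = \left(u \left(-1\right)\right)^{2} = \left(- u\right)^{2} = u^{2}$)
$J{\left(g,Y \right)} = -6$
$c{\left(-35,65 \right)} - J{\left(- 6 C{\left(1,1 \right)},-100 \right)} = -208 - -6 = -208 + 6 = -202$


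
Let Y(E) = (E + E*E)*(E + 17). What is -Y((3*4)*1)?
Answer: -4524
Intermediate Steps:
Y(E) = (17 + E)*(E + E²) (Y(E) = (E + E²)*(17 + E) = (17 + E)*(E + E²))
-Y((3*4)*1) = -(3*4)*1*(17 + ((3*4)*1)² + 18*((3*4)*1)) = -12*1*(17 + (12*1)² + 18*(12*1)) = -12*(17 + 12² + 18*12) = -12*(17 + 144 + 216) = -12*377 = -1*4524 = -4524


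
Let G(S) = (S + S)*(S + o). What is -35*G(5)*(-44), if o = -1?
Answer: 61600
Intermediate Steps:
G(S) = 2*S*(-1 + S) (G(S) = (S + S)*(S - 1) = (2*S)*(-1 + S) = 2*S*(-1 + S))
-35*G(5)*(-44) = -70*5*(-1 + 5)*(-44) = -70*5*4*(-44) = -35*40*(-44) = -1400*(-44) = 61600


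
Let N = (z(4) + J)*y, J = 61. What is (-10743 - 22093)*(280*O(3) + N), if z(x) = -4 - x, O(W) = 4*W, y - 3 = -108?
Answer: 72403380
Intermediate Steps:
y = -105 (y = 3 - 108 = -105)
N = -5565 (N = ((-4 - 1*4) + 61)*(-105) = ((-4 - 4) + 61)*(-105) = (-8 + 61)*(-105) = 53*(-105) = -5565)
(-10743 - 22093)*(280*O(3) + N) = (-10743 - 22093)*(280*(4*3) - 5565) = -32836*(280*12 - 5565) = -32836*(3360 - 5565) = -32836*(-2205) = 72403380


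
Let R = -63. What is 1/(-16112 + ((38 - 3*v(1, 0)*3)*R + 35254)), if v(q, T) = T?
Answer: 1/16748 ≈ 5.9709e-5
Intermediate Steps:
1/(-16112 + ((38 - 3*v(1, 0)*3)*R + 35254)) = 1/(-16112 + ((38 - 3*0*3)*(-63) + 35254)) = 1/(-16112 + ((38 + 0*3)*(-63) + 35254)) = 1/(-16112 + ((38 + 0)*(-63) + 35254)) = 1/(-16112 + (38*(-63) + 35254)) = 1/(-16112 + (-2394 + 35254)) = 1/(-16112 + 32860) = 1/16748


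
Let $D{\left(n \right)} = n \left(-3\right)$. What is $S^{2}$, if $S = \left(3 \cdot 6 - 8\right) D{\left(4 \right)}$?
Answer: $14400$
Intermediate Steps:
$D{\left(n \right)} = - 3 n$
$S = -120$ ($S = \left(3 \cdot 6 - 8\right) \left(\left(-3\right) 4\right) = \left(18 - 8\right) \left(-12\right) = 10 \left(-12\right) = -120$)
$S^{2} = \left(-120\right)^{2} = 14400$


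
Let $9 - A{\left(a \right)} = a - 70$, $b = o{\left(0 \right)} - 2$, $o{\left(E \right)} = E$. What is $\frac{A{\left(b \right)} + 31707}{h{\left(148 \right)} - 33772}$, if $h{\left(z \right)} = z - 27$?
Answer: $- \frac{3532}{3739} \approx -0.94464$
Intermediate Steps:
$h{\left(z \right)} = -27 + z$ ($h{\left(z \right)} = z - 27 = -27 + z$)
$b = -2$ ($b = 0 - 2 = -2$)
$A{\left(a \right)} = 79 - a$ ($A{\left(a \right)} = 9 - \left(a - 70\right) = 9 - \left(-70 + a\right) = 79 - a$)
$\frac{A{\left(b \right)} + 31707}{h{\left(148 \right)} - 33772} = \frac{\left(79 - -2\right) + 31707}{\left(-27 + 148\right) - 33772} = \frac{\left(79 + 2\right) + 31707}{121 - 33772} = \frac{81 + 31707}{-33651} = 31788 \left(- \frac{1}{33651}\right) = - \frac{3532}{3739}$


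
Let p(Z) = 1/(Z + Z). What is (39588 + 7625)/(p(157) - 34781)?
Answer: -14824882/10921233 ≈ -1.3574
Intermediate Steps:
p(Z) = 1/(2*Z)
(39588 + 7625)/(p(157) - 34781) = (39588 + 7625)/((½)/157 - 34781) = 47213/((½)*(1/157) - 34781) = 47213/(1/314 - 34781) = 47213/(-10921233/314) = 47213*(-314/10921233) = -14824882/10921233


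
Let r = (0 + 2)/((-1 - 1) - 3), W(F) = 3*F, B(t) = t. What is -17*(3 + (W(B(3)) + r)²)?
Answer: -32708/25 ≈ -1308.3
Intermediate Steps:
r = -⅖ (r = 2/(-2 - 3) = 2/(-5) = 2*(-⅕) = -⅖ ≈ -0.40000)
-17*(3 + (W(B(3)) + r)²) = -17*(3 + (3*3 - ⅖)²) = -17*(3 + (9 - ⅖)²) = -17*(3 + (43/5)²) = -17*(3 + 1849/25) = -17*1924/25 = -32708/25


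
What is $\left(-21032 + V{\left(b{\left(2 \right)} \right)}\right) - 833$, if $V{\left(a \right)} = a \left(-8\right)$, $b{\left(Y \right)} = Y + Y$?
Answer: $-21897$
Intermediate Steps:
$b{\left(Y \right)} = 2 Y$
$V{\left(a \right)} = - 8 a$
$\left(-21032 + V{\left(b{\left(2 \right)} \right)}\right) - 833 = \left(-21032 - 8 \cdot 2 \cdot 2\right) - 833 = \left(-21032 - 32\right) - 833 = -21064 - 833 = -21897$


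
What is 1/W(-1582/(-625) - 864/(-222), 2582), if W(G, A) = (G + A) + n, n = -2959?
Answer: -23125/8569591 ≈ -0.0026985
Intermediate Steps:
W(G, A) = -2959 + A + G (W(G, A) = (G + A) - 2959 = (A + G) - 2959 = -2959 + A + G)
1/W(-1582/(-625) - 864/(-222), 2582) = 1/(-2959 + 2582 + (-1582/(-625) - 864/(-222))) = 1/(-2959 + 2582 + (-1582*(-1/625) - 864*(-1/222))) = 1/(-2959 + 2582 + (1582/625 + 144/37)) = 1/(-2959 + 2582 + 148534/23125) = 1/(-8569591/23125) = -23125/8569591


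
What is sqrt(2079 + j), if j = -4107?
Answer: 26*I*sqrt(3) ≈ 45.033*I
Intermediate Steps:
sqrt(2079 + j) = sqrt(2079 - 4107) = sqrt(-2028) = 26*I*sqrt(3)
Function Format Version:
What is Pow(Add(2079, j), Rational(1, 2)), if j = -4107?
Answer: Mul(26, I, Pow(3, Rational(1, 2))) ≈ Mul(45.033, I)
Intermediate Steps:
Pow(Add(2079, j), Rational(1, 2)) = Pow(Add(2079, -4107), Rational(1, 2)) = Pow(-2028, Rational(1, 2)) = Mul(26, I, Pow(3, Rational(1, 2)))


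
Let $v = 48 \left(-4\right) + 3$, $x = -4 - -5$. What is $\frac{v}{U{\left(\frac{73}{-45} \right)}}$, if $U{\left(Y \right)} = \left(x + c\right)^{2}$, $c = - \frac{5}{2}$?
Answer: $-84$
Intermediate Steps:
$c = - \frac{5}{2}$ ($c = \left(-5\right) \frac{1}{2} = - \frac{5}{2} \approx -2.5$)
$x = 1$ ($x = -4 + 5 = 1$)
$U{\left(Y \right)} = \frac{9}{4}$ ($U{\left(Y \right)} = \left(1 - \frac{5}{2}\right)^{2} = \left(- \frac{3}{2}\right)^{2} = \frac{9}{4}$)
$v = -189$ ($v = -192 + 3 = -189$)
$\frac{v}{U{\left(\frac{73}{-45} \right)}} = - \frac{189}{\frac{9}{4}} = \left(-189\right) \frac{4}{9} = -84$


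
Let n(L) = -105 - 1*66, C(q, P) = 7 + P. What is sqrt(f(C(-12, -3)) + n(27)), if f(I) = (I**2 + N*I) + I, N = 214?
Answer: sqrt(705) ≈ 26.552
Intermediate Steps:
n(L) = -171 (n(L) = -105 - 66 = -171)
f(I) = I**2 + 215*I (f(I) = (I**2 + 214*I) + I = I**2 + 215*I)
sqrt(f(C(-12, -3)) + n(27)) = sqrt((7 - 3)*(215 + (7 - 3)) - 171) = sqrt(4*(215 + 4) - 171) = sqrt(4*219 - 171) = sqrt(876 - 171) = sqrt(705)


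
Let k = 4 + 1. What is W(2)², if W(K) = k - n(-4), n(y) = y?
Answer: 81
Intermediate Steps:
k = 5
W(K) = 9 (W(K) = 5 - 1*(-4) = 5 + 4 = 9)
W(2)² = 9² = 81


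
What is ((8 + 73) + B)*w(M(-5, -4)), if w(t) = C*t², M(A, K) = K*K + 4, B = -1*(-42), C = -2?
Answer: -98400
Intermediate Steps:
B = 42
M(A, K) = 4 + K² (M(A, K) = K² + 4 = 4 + K²)
w(t) = -2*t²
((8 + 73) + B)*w(M(-5, -4)) = ((8 + 73) + 42)*(-2*(4 + (-4)²)²) = (81 + 42)*(-2*(4 + 16)²) = 123*(-2*20²) = 123*(-2*400) = 123*(-800) = -98400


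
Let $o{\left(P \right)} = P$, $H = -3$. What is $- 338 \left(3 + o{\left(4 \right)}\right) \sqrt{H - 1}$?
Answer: $- 4732 i \approx - 4732.0 i$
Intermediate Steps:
$- 338 \left(3 + o{\left(4 \right)}\right) \sqrt{H - 1} = - 338 \left(3 + 4\right) \sqrt{-3 - 1} = - 338 \cdot 7 \sqrt{-4} = - 338 \cdot 7 \cdot 2 i = - 338 \cdot 14 i = - 4732 i$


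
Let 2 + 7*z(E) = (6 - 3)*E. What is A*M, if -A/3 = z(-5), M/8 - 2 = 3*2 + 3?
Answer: 4488/7 ≈ 641.14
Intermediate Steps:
z(E) = -2/7 + 3*E/7 (z(E) = -2/7 + ((6 - 3)*E)/7 = -2/7 + (3*E)/7 = -2/7 + 3*E/7)
M = 88 (M = 16 + 8*(3*2 + 3) = 16 + 8*(6 + 3) = 16 + 8*9 = 16 + 72 = 88)
A = 51/7 (A = -3*(-2/7 + (3/7)*(-5)) = -3*(-2/7 - 15/7) = -3*(-17/7) = 51/7 ≈ 7.2857)
A*M = (51/7)*88 = 4488/7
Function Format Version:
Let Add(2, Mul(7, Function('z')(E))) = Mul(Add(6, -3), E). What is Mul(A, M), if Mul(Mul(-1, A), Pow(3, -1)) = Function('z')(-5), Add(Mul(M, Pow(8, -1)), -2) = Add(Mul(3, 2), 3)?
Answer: Rational(4488, 7) ≈ 641.14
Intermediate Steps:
Function('z')(E) = Add(Rational(-2, 7), Mul(Rational(3, 7), E)) (Function('z')(E) = Add(Rational(-2, 7), Mul(Rational(1, 7), Mul(Add(6, -3), E))) = Add(Rational(-2, 7), Mul(Rational(1, 7), Mul(3, E))) = Add(Rational(-2, 7), Mul(Rational(3, 7), E)))
M = 88 (M = Add(16, Mul(8, Add(Mul(3, 2), 3))) = Add(16, Mul(8, Add(6, 3))) = Add(16, Mul(8, 9)) = Add(16, 72) = 88)
A = Rational(51, 7) (A = Mul(-3, Add(Rational(-2, 7), Mul(Rational(3, 7), -5))) = Mul(-3, Add(Rational(-2, 7), Rational(-15, 7))) = Mul(-3, Rational(-17, 7)) = Rational(51, 7) ≈ 7.2857)
Mul(A, M) = Mul(Rational(51, 7), 88) = Rational(4488, 7)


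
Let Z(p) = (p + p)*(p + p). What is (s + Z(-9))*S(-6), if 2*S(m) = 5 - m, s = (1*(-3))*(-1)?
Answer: 3597/2 ≈ 1798.5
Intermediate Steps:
s = 3 (s = -3*(-1) = 3)
S(m) = 5/2 - m/2 (S(m) = (5 - m)/2 = 5/2 - m/2)
Z(p) = 4*p**2 (Z(p) = (2*p)*(2*p) = 4*p**2)
(s + Z(-9))*S(-6) = (3 + 4*(-9)**2)*(5/2 - 1/2*(-6)) = (3 + 4*81)*(5/2 + 3) = (3 + 324)*(11/2) = 327*(11/2) = 3597/2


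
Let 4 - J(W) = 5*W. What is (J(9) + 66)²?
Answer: 625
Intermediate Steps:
J(W) = 4 - 5*W
(J(9) + 66)² = ((4 - 5*9) + 66)² = ((4 - 45) + 66)² = (-41 + 66)² = 25² = 625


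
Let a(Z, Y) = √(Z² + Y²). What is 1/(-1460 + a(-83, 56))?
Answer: -292/424315 - √401/424315 ≈ -0.00073536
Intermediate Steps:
a(Z, Y) = √(Y² + Z²)
1/(-1460 + a(-83, 56)) = 1/(-1460 + √(56² + (-83)²)) = 1/(-1460 + √(3136 + 6889)) = 1/(-1460 + √10025) = 1/(-1460 + 5*√401)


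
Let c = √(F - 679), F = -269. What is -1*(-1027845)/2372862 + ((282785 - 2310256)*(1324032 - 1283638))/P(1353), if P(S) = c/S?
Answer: 342615/790954 + 18467923135937*I*√237/79 ≈ 0.43317 + 3.5989e+12*I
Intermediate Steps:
c = 2*I*√237 (c = √(-269 - 679) = √(-948) = 2*I*√237 ≈ 30.79*I)
P(S) = 2*I*√237/S (P(S) = (2*I*√237)/S = 2*I*√237/S)
-1*(-1027845)/2372862 + ((282785 - 2310256)*(1324032 - 1283638))/P(1353) = -1*(-1027845)/2372862 + ((282785 - 2310256)*(1324032 - 1283638))/((2*I*√237/1353)) = 1027845*(1/2372862) + (-2027471*40394)/((2*I*√237*(1/1353))) = 342615/790954 - 81897663574*(-451*I*√237/158) = 342615/790954 - (-18467923135937)*I*√237/79 = 342615/790954 + 18467923135937*I*√237/79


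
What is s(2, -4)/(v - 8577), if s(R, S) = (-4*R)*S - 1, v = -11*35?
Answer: -31/8962 ≈ -0.0034590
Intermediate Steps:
v = -385
s(R, S) = -1 - 4*R*S (s(R, S) = -4*R*S - 1 = -1 - 4*R*S)
s(2, -4)/(v - 8577) = (-1 - 4*2*(-4))/(-385 - 8577) = (-1 + 32)/(-8962) = -1/8962*31 = -31/8962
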